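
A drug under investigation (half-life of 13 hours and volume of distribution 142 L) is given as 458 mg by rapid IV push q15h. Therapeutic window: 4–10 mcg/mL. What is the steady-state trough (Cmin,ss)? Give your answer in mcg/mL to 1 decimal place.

2.6 mcg/mL

Over one 15-h interval, 15/13 ≈ 1.1538 half-lives elapse, leaving f ≈ 0.4494 of each dose.
Accumulation ratio R = 1/(1 − f) ≈ 1/0.5506 ≈ 1.8162.
Single-dose peak C₀ = D/Vd = 458/142 ≈ 3.225 mcg/mL.
Cmax,ss = C₀/(1 − f) ≈ 3.225/0.5506 ≈ 5.857 mcg/mL.
One interval later, Cmin,ss = Cmax,ss·e^(−kτ) ≈ 5.857 × 0.4494 ≈ 2.632 mcg/mL.
Trough 2.6 mcg/mL vs MEC 4 mcg/mL: subtherapeutic.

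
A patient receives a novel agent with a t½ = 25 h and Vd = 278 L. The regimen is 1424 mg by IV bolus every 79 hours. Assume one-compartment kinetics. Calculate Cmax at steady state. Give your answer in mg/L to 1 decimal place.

k = ln2/t½ = ln2/25 ≈ 0.027726 h⁻¹; fraction remaining f = e^(−kτ) = e^(−0.027726×79) ≈ 0.1119.
At steady state, accumulation factor R = 1/(1 − e^(−kτ)) ≈ 1.1260.
Single-dose peak C₀ = D/Vd = 1424/278 ≈ 5.122 mg/L.
Steady-state peak Cmax,ss = C₀·R ≈ 5.122 × 1.1260 ≈ 5.767 mg/L.

5.8 mg/L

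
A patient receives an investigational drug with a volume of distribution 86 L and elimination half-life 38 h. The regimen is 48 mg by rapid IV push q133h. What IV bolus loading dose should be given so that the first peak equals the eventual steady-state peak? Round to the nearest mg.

f = (1/2)^(133/38) ≈ 0.088388; accumulation ratio R = 1/(1−f) ≈ 1.09696.
Loading dose to hit Cmax,ss on first dose: D_load = D_maint·R ≈ 48 × 1.09696 ≈ 52.65 mg.

53 mg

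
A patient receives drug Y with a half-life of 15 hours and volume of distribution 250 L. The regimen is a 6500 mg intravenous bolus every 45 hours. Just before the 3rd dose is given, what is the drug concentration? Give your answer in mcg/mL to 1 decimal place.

f = (1/2)^(τ/t½) = (1/2)^(45/15) ≈ 0.1250.
C₀ = D/Vd = 6500/250 ≈ 26.000 mcg/mL.
Before the 3rd dose, 2 doses have been given. Superposition: Cmin = C₀·(f + f²).
≈ 26.000 × (0.1250 + 0.0156) ≈ 26.000 × 0.1406 ≈ 3.656 mcg/mL.

3.7 mcg/mL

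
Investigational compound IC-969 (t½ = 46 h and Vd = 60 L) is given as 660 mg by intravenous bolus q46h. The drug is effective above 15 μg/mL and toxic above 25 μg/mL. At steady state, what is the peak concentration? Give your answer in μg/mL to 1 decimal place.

22.0 μg/mL

The dosing interval is 1 half-life, so f = 2^(−1) = 0.5.
Accumulation ratio R = 1/(1 − f) = 1/0.5 = 2/1.
Single-dose peak C₀ = D/Vd = 660/60 = 11 μg/mL.
Steady-state peak Cmax,ss = C₀·R = 11 × 2/1 ≈ 22.000 μg/mL.
Peak 22.0 μg/mL vs MTC 25 μg/mL: below toxic threshold.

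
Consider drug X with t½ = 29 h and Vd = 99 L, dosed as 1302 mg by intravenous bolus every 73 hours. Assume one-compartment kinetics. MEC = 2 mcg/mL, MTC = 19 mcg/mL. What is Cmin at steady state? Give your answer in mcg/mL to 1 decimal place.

τ/t½ = 73/29 ≈ 2.5172, so fraction remaining f = (1/2)^(73/29) ≈ 0.1747.
Accumulation ratio R = 1/(1 − f) ≈ 1/0.8253 ≈ 1.2117.
Each bolus raises the concentration by D/Vd = 1302/99 ≈ 13.152 mcg/mL.
Steady-state peak Cmax,ss = C₀·R ≈ 13.152 × 1.2117 ≈ 15.936 mcg/mL.
One interval later, Cmin,ss = Cmax,ss·e^(−kτ) ≈ 15.936 × 0.1747 ≈ 2.784 mcg/mL.
Trough 2.8 mcg/mL vs MEC 2 mcg/mL: adequate.

2.8 mcg/mL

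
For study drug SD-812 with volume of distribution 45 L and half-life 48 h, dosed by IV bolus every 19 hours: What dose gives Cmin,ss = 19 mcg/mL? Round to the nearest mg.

270 mg

τ/t½ = 19/48 ≈ 0.39583, so f = (1/2)^(19/48) ≈ 0.760050.
Cmin,ss = (D/Vd)·f/(1−f), so D = Cmin,ss·Vd·(1−f)/f.
D = 19 × 45 × (1−f)/f ≈ 19 × 45 × 0.31570 ≈ 269.92 mg.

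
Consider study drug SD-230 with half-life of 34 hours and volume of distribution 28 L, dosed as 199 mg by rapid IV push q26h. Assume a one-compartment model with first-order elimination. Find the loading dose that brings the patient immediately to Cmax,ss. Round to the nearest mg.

f = (1/2)^(26/34) ≈ 0.588573; accumulation ratio R = 1/(1−f) ≈ 2.43056.
Loading dose to hit Cmax,ss on first dose: D_load = D_maint·R ≈ 199 × 2.43056 ≈ 483.68 mg.

484 mg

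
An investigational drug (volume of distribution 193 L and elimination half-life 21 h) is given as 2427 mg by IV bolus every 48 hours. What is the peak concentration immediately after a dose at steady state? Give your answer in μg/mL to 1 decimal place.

k = ln2/t½ = ln2/21 ≈ 0.033007 h⁻¹; fraction remaining f = e^(−kτ) = e^(−0.033007×48) ≈ 0.2051.
Accumulation ratio R = 1/(1 − f) ≈ 1/0.7949 ≈ 1.2580.
Single-dose peak C₀ = D/Vd = 2427/193 ≈ 12.575 μg/mL.
Steady-state peak Cmax,ss = C₀·R ≈ 12.575 × 1.2580 ≈ 15.819 μg/mL.

15.8 μg/mL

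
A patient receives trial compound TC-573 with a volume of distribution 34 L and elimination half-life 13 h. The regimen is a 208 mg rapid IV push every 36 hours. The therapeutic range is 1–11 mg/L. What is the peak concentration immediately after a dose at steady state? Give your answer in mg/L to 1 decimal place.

7.2 mg/L

τ/t½ = 36/13 ≈ 2.7692, so fraction remaining f = (1/2)^(36/13) ≈ 0.1467.
At steady state, accumulation factor R = 1/(1 − e^(−kτ)) ≈ 1.1719.
Each bolus raises the concentration by D/Vd = 208/34 ≈ 6.118 mg/L.
Steady-state peak Cmax,ss = C₀·R ≈ 6.118 × 1.1719 ≈ 7.170 mg/L.
Peak 7.2 mg/L vs MTC 11 mg/L: below toxic threshold.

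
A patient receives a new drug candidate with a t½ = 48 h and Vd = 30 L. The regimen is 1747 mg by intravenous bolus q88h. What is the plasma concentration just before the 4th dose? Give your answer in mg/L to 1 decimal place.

f = (1/2)^(τ/t½) = (1/2)^(88/48) ≈ 0.2806.
C₀ = D/Vd = 1747/30 ≈ 58.233 mg/L.
Before the 4th dose, 3 doses have been given. Superposition: Cmin = C₀·(f + f² + … + f^3).
≈ 58.233 × (0.2806 + 0.0787 + 0.0221) ≈ 58.233 × 0.3814 ≈ 22.210 mg/L.

22.2 mg/L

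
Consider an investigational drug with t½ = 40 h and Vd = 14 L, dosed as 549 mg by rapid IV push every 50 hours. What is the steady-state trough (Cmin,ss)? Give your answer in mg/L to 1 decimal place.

τ/t½ = 50/40 ≈ 1.25, so fraction remaining f = (1/2)^(50/40) ≈ 0.4204.
At steady state, accumulation factor R = 1/(1 − e^(−kτ)) ≈ 1.7253.
Single-dose peak C₀ = D/Vd = 549/14 ≈ 39.214 mg/L.
Steady-state peak Cmax,ss = C₀·R ≈ 39.214 × 1.7253 ≈ 67.656 mg/L.
Steady-state trough Cmin,ss = Cmax,ss·f ≈ 67.656 × 0.4204 ≈ 28.443 mg/L.

28.4 mg/L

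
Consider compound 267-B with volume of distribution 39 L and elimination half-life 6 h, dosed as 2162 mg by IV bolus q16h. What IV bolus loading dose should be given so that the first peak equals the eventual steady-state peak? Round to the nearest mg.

f = (1/2)^(16/6) ≈ 0.157490; accumulation ratio R = 1/(1−f) ≈ 1.18693.
Loading dose to hit Cmax,ss on first dose: D_load = D_maint·R ≈ 2162 × 1.18693 ≈ 2566.14 mg.

2566 mg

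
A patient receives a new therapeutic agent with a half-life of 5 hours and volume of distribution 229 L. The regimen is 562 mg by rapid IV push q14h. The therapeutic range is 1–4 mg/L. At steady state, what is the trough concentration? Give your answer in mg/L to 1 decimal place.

k = ln2/t½ = ln2/5 ≈ 0.138629 h⁻¹; fraction remaining f = e^(−kτ) = e^(−0.138629×14) ≈ 0.1436.
Each bolus raises the concentration by D/Vd = 562/229 ≈ 2.454 mg/L.
Steady-state trough Cmin,ss = C₀·f/(1−f) ≈ 2.454 × 0.1436/0.8564 ≈ 0.411 mg/L.
Trough 0.4 mg/L vs MEC 1 mg/L: subtherapeutic.

0.4 mg/L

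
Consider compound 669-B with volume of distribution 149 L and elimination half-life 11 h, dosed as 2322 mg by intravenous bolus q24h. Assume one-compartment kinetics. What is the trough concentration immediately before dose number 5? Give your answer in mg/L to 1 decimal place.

f = (1/2)^(τ/t½) = (1/2)^(24/11) ≈ 0.2204.
C₀ = D/Vd = 2322/149 ≈ 15.584 mg/L.
Before the 5th dose, 4 doses have been given. Superposition: Cmin = C₀·(f + f² + … + f^4).
≈ 15.584 × (0.2204 + 0.0486 + 0.0107 + 0.0024) ≈ 15.584 × 0.2821 ≈ 4.396 mg/L.

4.4 mg/L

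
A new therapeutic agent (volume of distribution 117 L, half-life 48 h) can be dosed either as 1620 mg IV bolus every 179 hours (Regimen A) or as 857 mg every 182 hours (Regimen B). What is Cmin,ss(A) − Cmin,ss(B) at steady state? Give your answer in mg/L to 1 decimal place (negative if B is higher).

0.6 mg/L

Regimen A: f = (1/2)^(179/48) ≈ 0.0754; Cmin,ss = (1620/117)·f/(1−f) ≈ 1.129 mg/L.
Regimen B: f = (1/2)^(182/48) ≈ 0.0722; Cmin,ss = (857/117)·f/(1−f) ≈ 0.570 mg/L.
Difference ≈ 1.129 − 0.570 ≈ 0.559 mg/L.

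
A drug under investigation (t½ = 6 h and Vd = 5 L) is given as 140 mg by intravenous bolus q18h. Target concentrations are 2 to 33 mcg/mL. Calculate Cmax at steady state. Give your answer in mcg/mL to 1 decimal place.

The dosing interval is 3 half-lives, so f = 2^(−3) = 0.125.
Accumulation ratio R = 1/(1 − f) = 1/0.875 = 8/7.
Single-dose peak C₀ = D/Vd = 140/5 = 28 mcg/mL.
Steady-state peak Cmax,ss = C₀·R = 28 × 8/7 ≈ 32.000 mcg/mL.
Peak 32.0 mcg/mL vs MTC 33 mcg/mL: below toxic threshold.

32.0 mcg/mL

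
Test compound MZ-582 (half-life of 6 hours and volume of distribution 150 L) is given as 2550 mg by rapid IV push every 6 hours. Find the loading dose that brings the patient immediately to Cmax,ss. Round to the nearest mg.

f = (1/2)^(6/6) ≈ 0.500000; accumulation ratio R = 1/(1−f) ≈ 2.00000.
Loading dose to hit Cmax,ss on first dose: D_load = D_maint·R ≈ 2550 × 2.00000 ≈ 5100.00 mg.

5100 mg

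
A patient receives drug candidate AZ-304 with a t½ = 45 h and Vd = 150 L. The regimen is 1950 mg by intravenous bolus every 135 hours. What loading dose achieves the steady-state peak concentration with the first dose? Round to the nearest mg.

2229 mg

f = (1/2)^(135/45) ≈ 0.125000; accumulation ratio R = 1/(1−f) ≈ 1.14286.
Loading dose to hit Cmax,ss on first dose: D_load = D_maint·R ≈ 1950 × 1.14286 ≈ 2228.58 mg.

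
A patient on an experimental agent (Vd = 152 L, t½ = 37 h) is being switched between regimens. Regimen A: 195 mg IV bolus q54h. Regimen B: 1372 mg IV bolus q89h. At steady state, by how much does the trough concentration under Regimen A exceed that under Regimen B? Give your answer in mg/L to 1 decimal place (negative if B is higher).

-1.4 mg/L

Regimen A: f = (1/2)^(54/37) ≈ 0.3636; Cmin,ss = (195/152)·f/(1−f) ≈ 0.733 mg/L.
Regimen B: f = (1/2)^(89/37) ≈ 0.1888; Cmin,ss = (1372/152)·f/(1−f) ≈ 2.101 mg/L.
Difference ≈ 0.733 − 2.101 ≈ -1.368 mg/L.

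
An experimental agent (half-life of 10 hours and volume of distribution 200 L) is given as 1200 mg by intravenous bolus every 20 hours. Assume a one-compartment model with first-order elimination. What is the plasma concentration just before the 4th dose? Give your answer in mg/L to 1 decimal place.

f = (1/2)^(τ/t½) = (1/2)^(20/10) ≈ 0.2500.
C₀ = D/Vd = 1200/200 ≈ 6.000 mg/L.
Before the 4th dose, 3 doses have been given. Superposition: Cmin = C₀·(f + f² + … + f^3).
≈ 6.000 × (0.2500 + 0.0625 + 0.0156) ≈ 6.000 × 0.3281 ≈ 1.969 mg/L.

2.0 mg/L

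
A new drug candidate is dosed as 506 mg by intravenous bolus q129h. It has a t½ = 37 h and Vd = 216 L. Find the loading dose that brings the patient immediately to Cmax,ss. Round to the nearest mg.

556 mg

f = (1/2)^(129/37) ≈ 0.089220; accumulation ratio R = 1/(1−f) ≈ 1.09796.
Loading dose to hit Cmax,ss on first dose: D_load = D_maint·R ≈ 506 × 1.09796 ≈ 555.57 mg.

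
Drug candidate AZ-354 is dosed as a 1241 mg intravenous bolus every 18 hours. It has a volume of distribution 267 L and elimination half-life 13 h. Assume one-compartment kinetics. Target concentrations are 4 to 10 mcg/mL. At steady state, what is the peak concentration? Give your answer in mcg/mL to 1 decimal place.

τ/t½ = 18/13 ≈ 1.3846, so fraction remaining f = (1/2)^(18/13) ≈ 0.3830.
Accumulation ratio R = 1/(1 − f) ≈ 1/0.6170 ≈ 1.6207.
Each bolus raises the concentration by D/Vd = 1241/267 ≈ 4.648 mcg/mL.
Cmax,ss = C₀/(1 − f) ≈ 4.648/0.6170 ≈ 7.533 mcg/mL.
Peak 7.5 mcg/mL vs MTC 10 mcg/mL: below toxic threshold.

7.5 mcg/mL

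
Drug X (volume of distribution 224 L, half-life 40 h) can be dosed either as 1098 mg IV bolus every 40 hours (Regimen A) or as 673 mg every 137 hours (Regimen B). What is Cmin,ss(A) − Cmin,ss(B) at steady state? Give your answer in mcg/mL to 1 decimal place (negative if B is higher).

4.6 mcg/mL

Regimen A: f = (1/2)^(40/40) ≈ 0.5000; Cmin,ss = (1098/224)·f/(1−f) ≈ 4.902 mcg/mL.
Regimen B: f = (1/2)^(137/40) ≈ 0.0931; Cmin,ss = (673/224)·f/(1−f) ≈ 0.308 mcg/mL.
Difference ≈ 4.902 − 0.308 ≈ 4.594 mcg/mL.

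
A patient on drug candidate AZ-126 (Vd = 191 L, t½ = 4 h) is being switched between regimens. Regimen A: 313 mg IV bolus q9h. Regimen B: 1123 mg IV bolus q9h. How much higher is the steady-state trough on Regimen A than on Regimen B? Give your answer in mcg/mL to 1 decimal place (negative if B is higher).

Regimen A: f = (1/2)^(9/4) ≈ 0.2102; Cmin,ss = (313/191)·f/(1−f) ≈ 0.436 mcg/mL.
Regimen B: f = (1/2)^(9/4) ≈ 0.2102; Cmin,ss = (1123/191)·f/(1−f) ≈ 1.565 mcg/mL.
Difference ≈ 0.436 − 1.565 ≈ -1.129 mcg/mL.

-1.1 mcg/mL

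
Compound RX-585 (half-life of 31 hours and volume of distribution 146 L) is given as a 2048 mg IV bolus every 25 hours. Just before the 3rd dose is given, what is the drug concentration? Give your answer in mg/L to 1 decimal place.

f = (1/2)^(τ/t½) = (1/2)^(25/31) ≈ 0.5718.
C₀ = D/Vd = 2048/146 ≈ 14.027 mg/L.
Before the 3rd dose, 2 doses have been given. Superposition: Cmin = C₀·(f + f²).
≈ 14.027 × (0.5718 + 0.3270) ≈ 14.027 × 0.8988 ≈ 12.607 mg/L.

12.6 mg/L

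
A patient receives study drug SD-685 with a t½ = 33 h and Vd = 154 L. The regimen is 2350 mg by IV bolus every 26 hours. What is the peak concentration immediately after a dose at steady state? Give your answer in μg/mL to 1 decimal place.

36.3 μg/mL

Over one 26-h interval, 26/33 ≈ 0.78788 half-lives elapse, leaving f ≈ 0.5792 of each dose.
Accumulation ratio R = 1/(1 − f) ≈ 1/0.4208 ≈ 2.3764.
Each bolus raises the concentration by D/Vd = 2350/154 ≈ 15.260 μg/mL.
Cmax,ss = C₀/(1 − f) ≈ 15.260/0.4208 ≈ 36.264 μg/mL.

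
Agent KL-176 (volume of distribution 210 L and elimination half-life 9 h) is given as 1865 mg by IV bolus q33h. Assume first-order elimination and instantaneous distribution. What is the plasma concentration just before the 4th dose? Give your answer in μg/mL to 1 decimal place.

f = (1/2)^(τ/t½) = (1/2)^(33/9) ≈ 0.0787.
C₀ = D/Vd = 1865/210 ≈ 8.881 μg/mL.
Before the 4th dose, 3 doses have been given. Superposition: Cmin = C₀·(f + f² + … + f^3).
≈ 8.881 × (0.0787 + 0.0062 + 0.0005) ≈ 8.881 × 0.0854 ≈ 0.758 μg/mL.

0.8 μg/mL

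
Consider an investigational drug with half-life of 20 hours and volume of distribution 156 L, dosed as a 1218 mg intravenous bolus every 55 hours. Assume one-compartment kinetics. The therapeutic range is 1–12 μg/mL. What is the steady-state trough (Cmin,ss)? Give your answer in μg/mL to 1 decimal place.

1.4 μg/mL

τ/t½ = 55/20 ≈ 2.75, so fraction remaining f = (1/2)^(55/20) ≈ 0.1487.
Accumulation ratio R = 1/(1 − f) ≈ 1/0.8513 ≈ 1.1747.
Each bolus raises the concentration by D/Vd = 1218/156 ≈ 7.808 μg/mL.
Cmax,ss = C₀/(1 − f) ≈ 7.808/0.8513 ≈ 9.172 μg/mL.
Steady-state trough Cmin,ss = Cmax,ss·f ≈ 9.172 × 0.1487 ≈ 1.364 μg/mL.
Trough 1.4 μg/mL vs MEC 1 μg/mL: adequate.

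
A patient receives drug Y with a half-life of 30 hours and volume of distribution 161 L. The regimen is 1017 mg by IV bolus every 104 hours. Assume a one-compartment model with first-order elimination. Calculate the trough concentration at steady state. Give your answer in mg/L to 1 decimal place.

τ/t½ = 104/30 ≈ 3.4667, so fraction remaining f = (1/2)^(104/30) ≈ 0.0905.
At steady state, accumulation factor R = 1/(1 − e^(−kτ)) ≈ 1.0995.
Single-dose peak C₀ = D/Vd = 1017/161 ≈ 6.317 mg/L.
Cmax,ss = C₀/(1 − f) ≈ 6.317/0.9095 ≈ 6.946 mg/L.
Steady-state trough Cmin,ss = Cmax,ss·f ≈ 6.946 × 0.0905 ≈ 0.629 mg/L.

0.6 mg/L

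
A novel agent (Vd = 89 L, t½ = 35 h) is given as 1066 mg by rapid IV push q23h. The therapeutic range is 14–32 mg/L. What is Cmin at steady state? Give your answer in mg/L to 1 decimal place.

20.8 mg/L

k = ln2/t½ = ln2/35 ≈ 0.019804 h⁻¹; fraction remaining f = e^(−kτ) = e^(−0.019804×23) ≈ 0.6341.
Accumulation ratio R = 1/(1 − f) ≈ 1/0.3659 ≈ 2.7330.
Single-dose peak C₀ = D/Vd = 1066/89 ≈ 11.978 mg/L.
Cmax,ss = C₀/(1 − f) ≈ 11.978/0.3659 ≈ 32.736 mg/L.
Steady-state trough Cmin,ss = Cmax,ss·f ≈ 32.736 × 0.6341 ≈ 20.758 mg/L.
Trough 20.8 mg/L vs MEC 14 mg/L: adequate.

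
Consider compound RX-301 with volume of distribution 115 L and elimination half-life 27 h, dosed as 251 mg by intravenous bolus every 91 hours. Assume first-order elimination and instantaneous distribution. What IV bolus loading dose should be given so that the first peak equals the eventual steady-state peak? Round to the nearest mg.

f = (1/2)^(91/27) ≈ 0.096698; accumulation ratio R = 1/(1−f) ≈ 1.10705.
Loading dose to hit Cmax,ss on first dose: D_load = D_maint·R ≈ 251 × 1.10705 ≈ 277.87 mg.

278 mg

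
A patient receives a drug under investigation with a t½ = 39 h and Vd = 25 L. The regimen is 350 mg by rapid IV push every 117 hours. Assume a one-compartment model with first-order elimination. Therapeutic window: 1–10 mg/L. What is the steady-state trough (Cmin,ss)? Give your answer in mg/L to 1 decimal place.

The dosing interval is 3 half-lives, so f = 2^(−3) = 0.125.
Accumulation ratio R = 1/(1 − f) = 1/0.875 = 8/7.
Single-dose peak C₀ = D/Vd = 350/25 = 14 mg/L.
Steady-state peak Cmax,ss = C₀·R = 14 × 8/7 ≈ 16.000 mg/L.
Steady-state trough Cmin,ss = Cmax,ss·f ≈ 16.000 × 0.125 ≈ 2.000 mg/L.
Trough 2.0 mg/L vs MEC 1 mg/L: adequate.

2.0 mg/L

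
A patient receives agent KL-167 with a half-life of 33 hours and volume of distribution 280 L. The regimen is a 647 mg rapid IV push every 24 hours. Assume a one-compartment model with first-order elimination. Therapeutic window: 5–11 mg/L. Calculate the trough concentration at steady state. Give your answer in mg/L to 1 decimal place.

3.5 mg/L

τ/t½ = 24/33 ≈ 0.72727, so fraction remaining f = (1/2)^(24/33) ≈ 0.6040.
At steady state, accumulation factor R = 1/(1 − e^(−kτ)) ≈ 2.5253.
Each bolus raises the concentration by D/Vd = 647/280 ≈ 2.311 mg/L.
Cmax,ss = C₀/(1 − f) ≈ 2.311/0.3960 ≈ 5.836 mg/L.
One interval later, Cmin,ss = Cmax,ss·e^(−kτ) ≈ 5.836 × 0.6040 ≈ 3.525 mg/L.
Trough 3.5 mg/L vs MEC 5 mg/L: subtherapeutic.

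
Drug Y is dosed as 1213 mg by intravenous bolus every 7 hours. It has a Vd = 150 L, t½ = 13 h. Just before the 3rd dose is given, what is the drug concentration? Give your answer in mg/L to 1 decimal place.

9.4 mg/L

f = (1/2)^(τ/t½) = (1/2)^(7/13) ≈ 0.6885.
C₀ = D/Vd = 1213/150 ≈ 8.087 mg/L.
Before the 3rd dose, 2 doses have been given. Superposition: Cmin = C₀·(f + f²).
≈ 8.087 × (0.6885 + 0.4740) ≈ 8.087 × 1.1625 ≈ 9.401 mg/L.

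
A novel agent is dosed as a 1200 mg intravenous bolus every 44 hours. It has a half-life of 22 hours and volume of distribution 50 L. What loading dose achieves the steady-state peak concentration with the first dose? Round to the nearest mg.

f = (1/2)^(44/22) ≈ 0.250000; accumulation ratio R = 1/(1−f) ≈ 1.33333.
Loading dose to hit Cmax,ss on first dose: D_load = D_maint·R ≈ 1200 × 1.33333 ≈ 1600.00 mg.

1600 mg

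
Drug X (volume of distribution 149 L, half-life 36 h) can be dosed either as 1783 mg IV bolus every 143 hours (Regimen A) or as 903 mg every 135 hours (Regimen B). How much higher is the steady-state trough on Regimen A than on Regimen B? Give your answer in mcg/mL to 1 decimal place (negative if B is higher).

Regimen A: f = (1/2)^(143/36) ≈ 0.0637; Cmin,ss = (1783/149)·f/(1−f) ≈ 0.814 mcg/mL.
Regimen B: f = (1/2)^(135/36) ≈ 0.0743; Cmin,ss = (903/149)·f/(1−f) ≈ 0.486 mcg/mL.
Difference ≈ 0.814 − 0.486 ≈ 0.328 mcg/mL.

0.3 mcg/mL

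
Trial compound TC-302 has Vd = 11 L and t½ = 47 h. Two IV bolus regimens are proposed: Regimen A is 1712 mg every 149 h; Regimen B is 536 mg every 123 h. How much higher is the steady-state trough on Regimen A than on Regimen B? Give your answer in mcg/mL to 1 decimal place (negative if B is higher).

Regimen A: f = (1/2)^(149/47) ≈ 0.1111; Cmin,ss = (1712/11)·f/(1−f) ≈ 19.452 mcg/mL.
Regimen B: f = (1/2)^(123/47) ≈ 0.1630; Cmin,ss = (536/11)·f/(1−f) ≈ 9.489 mcg/mL.
Difference ≈ 19.452 − 9.489 ≈ 9.963 mcg/mL.

10.0 mcg/mL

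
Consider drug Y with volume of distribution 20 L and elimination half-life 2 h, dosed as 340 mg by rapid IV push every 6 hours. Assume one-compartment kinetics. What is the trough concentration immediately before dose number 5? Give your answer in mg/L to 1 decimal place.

2.4 mg/L

f = (1/2)^(τ/t½) = (1/2)^(6/2) ≈ 0.1250.
C₀ = D/Vd = 340/20 ≈ 17.000 mg/L.
Before the 5th dose, 4 doses have been given. Superposition: Cmin = C₀·(f + f² + … + f^4).
≈ 17.000 × (0.1250 + 0.0156 + 0.0020 + 0.0002) ≈ 17.000 × 0.1428 ≈ 2.428 mg/L.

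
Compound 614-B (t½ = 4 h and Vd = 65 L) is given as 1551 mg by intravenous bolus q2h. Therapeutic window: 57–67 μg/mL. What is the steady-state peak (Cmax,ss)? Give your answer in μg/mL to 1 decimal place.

τ/t½ = 2/4 ≈ 0.5, so fraction remaining f = (1/2)^(2/4) ≈ 0.7071.
Accumulation ratio R = 1/(1 − f) ≈ 1/0.2929 ≈ 3.4141.
Single-dose peak C₀ = D/Vd = 1551/65 ≈ 23.862 μg/mL.
Steady-state peak Cmax,ss = C₀·R ≈ 23.862 × 3.4141 ≈ 81.467 μg/mL.
Peak 81.5 μg/mL vs MTC 67 μg/mL: exceeds toxic threshold.

81.5 μg/mL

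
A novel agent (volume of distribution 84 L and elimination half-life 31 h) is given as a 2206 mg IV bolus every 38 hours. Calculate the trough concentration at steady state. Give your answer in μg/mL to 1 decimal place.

τ/t½ = 38/31 ≈ 1.2258, so fraction remaining f = (1/2)^(38/31) ≈ 0.4276.
Accumulation ratio R = 1/(1 − f) ≈ 1/0.5724 ≈ 1.7470.
Each bolus raises the concentration by D/Vd = 2206/84 ≈ 26.262 μg/mL.
Steady-state peak Cmax,ss = C₀·R ≈ 26.262 × 1.7470 ≈ 45.880 μg/mL.
One interval later, Cmin,ss = Cmax,ss·e^(−kτ) ≈ 45.880 × 0.4276 ≈ 19.618 μg/mL.

19.6 μg/mL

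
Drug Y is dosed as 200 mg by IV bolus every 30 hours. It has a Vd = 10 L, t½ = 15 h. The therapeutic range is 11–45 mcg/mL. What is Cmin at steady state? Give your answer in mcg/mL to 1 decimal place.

The dosing interval is 2 half-lives, so f = 2^(−2) = 0.25.
Accumulation ratio R = 1/(1 − f) = 1/0.75 = 4/3.
Single-dose peak C₀ = D/Vd = 200/10 = 20 mcg/mL.
Steady-state peak Cmax,ss = C₀·R = 20 × 4/3 ≈ 26.667 mcg/mL.
Steady-state trough Cmin,ss = Cmax,ss·f ≈ 26.667 × 0.25 ≈ 6.667 mcg/mL.
Trough 6.7 mcg/mL vs MEC 11 mcg/mL: subtherapeutic.

6.7 mcg/mL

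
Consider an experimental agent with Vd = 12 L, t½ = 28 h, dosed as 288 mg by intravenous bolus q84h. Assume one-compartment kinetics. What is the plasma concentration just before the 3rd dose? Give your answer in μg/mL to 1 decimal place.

3.4 μg/mL

f = (1/2)^(τ/t½) = (1/2)^(84/28) ≈ 0.1250.
C₀ = D/Vd = 288/12 ≈ 24.000 μg/mL.
Before the 3rd dose, 2 doses have been given. Superposition: Cmin = C₀·(f + f²).
≈ 24.000 × (0.1250 + 0.0156) ≈ 24.000 × 0.1406 ≈ 3.374 μg/mL.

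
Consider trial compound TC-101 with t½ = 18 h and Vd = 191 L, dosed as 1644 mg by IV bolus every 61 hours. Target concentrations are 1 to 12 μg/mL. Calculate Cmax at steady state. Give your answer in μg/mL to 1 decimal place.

τ/t½ = 61/18 ≈ 3.3889, so fraction remaining f = (1/2)^(61/18) ≈ 0.0955.
Accumulation ratio R = 1/(1 − f) ≈ 1/0.9045 ≈ 1.1056.
Each bolus raises the concentration by D/Vd = 1644/191 ≈ 8.607 μg/mL.
Steady-state peak Cmax,ss = C₀·R ≈ 8.607 × 1.1056 ≈ 9.516 μg/mL.
Peak 9.5 μg/mL vs MTC 12 μg/mL: below toxic threshold.

9.5 μg/mL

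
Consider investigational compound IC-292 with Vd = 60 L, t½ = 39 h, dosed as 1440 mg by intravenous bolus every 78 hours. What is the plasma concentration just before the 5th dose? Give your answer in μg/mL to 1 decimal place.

8.0 μg/mL

f = (1/2)^(τ/t½) = (1/2)^(78/39) ≈ 0.2500.
C₀ = D/Vd = 1440/60 ≈ 24.000 μg/mL.
Before the 5th dose, 4 doses have been given. Superposition: Cmin = C₀·(f + f² + … + f^4).
≈ 24.000 × (0.2500 + 0.0625 + 0.0156 + 0.0039) ≈ 24.000 × 0.3320 ≈ 7.968 μg/mL.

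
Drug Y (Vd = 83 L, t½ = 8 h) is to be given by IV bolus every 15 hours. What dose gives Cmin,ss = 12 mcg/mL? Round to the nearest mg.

2657 mg

τ/t½ = 15/8 ≈ 1.875, so f = (1/2)^(15/8) ≈ 0.272627.
Cmin,ss = (D/Vd)·f/(1−f), so D = Cmin,ss·Vd·(1−f)/f.
D = 12 × 83 × (1−f)/f ≈ 12 × 83 × 2.66802 ≈ 2657.35 mg.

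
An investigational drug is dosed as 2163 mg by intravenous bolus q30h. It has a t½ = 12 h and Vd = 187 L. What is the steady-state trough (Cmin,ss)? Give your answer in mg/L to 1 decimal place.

k = ln2/t½ = ln2/12 ≈ 0.057762 h⁻¹; fraction remaining f = e^(−kτ) = e^(−0.057762×30) ≈ 0.1768.
Each bolus raises the concentration by D/Vd = 2163/187 ≈ 11.567 mg/L.
Steady-state trough Cmin,ss = C₀·f/(1−f) ≈ 11.567 × 0.1768/0.8232 ≈ 2.484 mg/L.

2.5 mg/L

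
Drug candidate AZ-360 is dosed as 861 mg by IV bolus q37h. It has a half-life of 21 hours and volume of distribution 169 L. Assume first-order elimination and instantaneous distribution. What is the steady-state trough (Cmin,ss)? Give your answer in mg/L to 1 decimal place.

k = ln2/t½ = ln2/21 ≈ 0.033007 h⁻¹; fraction remaining f = e^(−kτ) = e^(−0.033007×37) ≈ 0.2949.
Each bolus raises the concentration by D/Vd = 861/169 ≈ 5.095 mg/L.
Steady-state trough Cmin,ss = C₀·f/(1−f) ≈ 5.095 × 0.2949/0.7051 ≈ 2.131 mg/L.

2.1 mg/L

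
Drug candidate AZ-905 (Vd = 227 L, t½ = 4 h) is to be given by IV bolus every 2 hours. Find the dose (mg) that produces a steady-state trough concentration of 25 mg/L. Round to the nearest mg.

τ/t½ = 2/4 ≈ 0.5, so f = (1/2)^(2/4) ≈ 0.707107.
Cmin,ss = (D/Vd)·f/(1−f), so D = Cmin,ss·Vd·(1−f)/f.
D = 25 × 227 × (1−f)/f ≈ 25 × 227 × 0.41421 ≈ 2350.64 mg.

2351 mg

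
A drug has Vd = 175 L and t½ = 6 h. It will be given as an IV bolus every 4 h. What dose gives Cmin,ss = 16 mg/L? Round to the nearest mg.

1645 mg

τ/t½ = 4/6 ≈ 0.66667, so f = (1/2)^(4/6) ≈ 0.629961.
Cmin,ss = (D/Vd)·f/(1−f), so D = Cmin,ss·Vd·(1−f)/f.
D = 16 × 175 × (1−f)/f ≈ 16 × 175 × 0.58740 ≈ 1644.72 mg.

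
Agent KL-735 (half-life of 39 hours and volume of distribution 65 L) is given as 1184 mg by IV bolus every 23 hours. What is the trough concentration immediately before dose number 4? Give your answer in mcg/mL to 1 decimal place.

f = (1/2)^(τ/t½) = (1/2)^(23/39) ≈ 0.6645.
C₀ = D/Vd = 1184/65 ≈ 18.215 mcg/mL.
Before the 4th dose, 3 doses have been given. Superposition: Cmin = C₀·(f + f² + … + f^3).
≈ 18.215 × (0.6645 + 0.4416 + 0.2934) ≈ 18.215 × 1.3995 ≈ 25.492 mcg/mL.

25.5 mcg/mL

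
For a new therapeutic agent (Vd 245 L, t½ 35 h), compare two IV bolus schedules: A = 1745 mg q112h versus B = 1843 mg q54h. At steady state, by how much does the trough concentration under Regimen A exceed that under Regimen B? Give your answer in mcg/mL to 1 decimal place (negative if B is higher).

-3.1 mcg/mL

Regimen A: f = (1/2)^(112/35) ≈ 0.1088; Cmin,ss = (1745/245)·f/(1−f) ≈ 0.870 mcg/mL.
Regimen B: f = (1/2)^(54/35) ≈ 0.3432; Cmin,ss = (1843/245)·f/(1−f) ≈ 3.931 mcg/mL.
Difference ≈ 0.870 − 3.931 ≈ -3.061 mcg/mL.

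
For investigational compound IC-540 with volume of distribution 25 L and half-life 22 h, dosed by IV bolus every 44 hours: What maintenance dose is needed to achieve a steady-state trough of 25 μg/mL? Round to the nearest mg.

τ/t½ = 44/22 ≈ 2, so f = (1/2)^(44/22) ≈ 0.250000.
Cmin,ss = (D/Vd)·f/(1−f), so D = Cmin,ss·Vd·(1−f)/f.
D = 25 × 25 × (1−f)/f ≈ 25 × 25 × 3.00000 ≈ 1875.00 mg.

1875 mg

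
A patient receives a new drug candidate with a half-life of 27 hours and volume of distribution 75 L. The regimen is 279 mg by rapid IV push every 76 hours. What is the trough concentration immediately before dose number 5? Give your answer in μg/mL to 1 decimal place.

0.6 μg/mL

f = (1/2)^(τ/t½) = (1/2)^(76/27) ≈ 0.1421.
C₀ = D/Vd = 279/75 ≈ 3.720 μg/mL.
Before the 5th dose, 4 doses have been given. Superposition: Cmin = C₀·(f + f² + … + f^4).
≈ 3.720 × (0.1421 + 0.0202 + 0.0029 + 0.0004) ≈ 3.720 × 0.1656 ≈ 0.616 μg/mL.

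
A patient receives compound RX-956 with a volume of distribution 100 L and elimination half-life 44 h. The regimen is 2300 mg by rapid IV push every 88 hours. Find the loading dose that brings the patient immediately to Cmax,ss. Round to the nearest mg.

f = (1/2)^(88/44) ≈ 0.250000; accumulation ratio R = 1/(1−f) ≈ 1.33333.
Loading dose to hit Cmax,ss on first dose: D_load = D_maint·R ≈ 2300 × 1.33333 ≈ 3066.66 mg.

3067 mg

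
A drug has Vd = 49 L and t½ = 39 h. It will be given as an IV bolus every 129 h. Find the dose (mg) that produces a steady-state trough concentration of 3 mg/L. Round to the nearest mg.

1309 mg

τ/t½ = 129/39 ≈ 3.3077, so f = (1/2)^(129/39) ≈ 0.100992.
Cmin,ss = (D/Vd)·f/(1−f), so D = Cmin,ss·Vd·(1−f)/f.
D = 3 × 49 × (1−f)/f ≈ 3 × 49 × 8.90177 ≈ 1308.56 mg.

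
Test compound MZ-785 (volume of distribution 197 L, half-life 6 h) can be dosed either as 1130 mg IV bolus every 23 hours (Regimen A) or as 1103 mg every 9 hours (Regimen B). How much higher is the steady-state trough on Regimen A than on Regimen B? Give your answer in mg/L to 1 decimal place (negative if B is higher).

Regimen A: f = (1/2)^(23/6) ≈ 0.0702; Cmin,ss = (1130/197)·f/(1−f) ≈ 0.433 mg/L.
Regimen B: f = (1/2)^(9/6) ≈ 0.3536; Cmin,ss = (1103/197)·f/(1−f) ≈ 3.063 mg/L.
Difference ≈ 0.433 − 3.063 ≈ -2.630 mg/L.

-2.6 mg/L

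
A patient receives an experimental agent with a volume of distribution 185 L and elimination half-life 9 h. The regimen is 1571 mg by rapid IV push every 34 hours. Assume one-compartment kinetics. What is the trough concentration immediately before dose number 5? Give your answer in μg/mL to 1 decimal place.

f = (1/2)^(τ/t½) = (1/2)^(34/9) ≈ 0.0729.
C₀ = D/Vd = 1571/185 ≈ 8.492 μg/mL.
Before the 5th dose, 4 doses have been given. Superposition: Cmin = C₀·(f + f² + … + f^4).
≈ 8.492 × (0.0729 + 0.0053 + 0.0004 + 0.0000) ≈ 8.492 × 0.0786 ≈ 0.667 μg/mL.

0.7 μg/mL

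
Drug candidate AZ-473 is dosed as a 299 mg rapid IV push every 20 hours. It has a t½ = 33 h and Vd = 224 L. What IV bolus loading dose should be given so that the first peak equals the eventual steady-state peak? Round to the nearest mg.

872 mg

f = (1/2)^(20/33) ≈ 0.656988; accumulation ratio R = 1/(1−f) ≈ 2.91535.
Loading dose to hit Cmax,ss on first dose: D_load = D_maint·R ≈ 299 × 2.91535 ≈ 871.69 mg.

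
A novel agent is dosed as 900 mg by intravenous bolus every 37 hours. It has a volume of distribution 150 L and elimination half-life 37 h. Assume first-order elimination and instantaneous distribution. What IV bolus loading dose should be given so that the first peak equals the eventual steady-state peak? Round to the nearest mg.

f = (1/2)^(37/37) ≈ 0.500000; accumulation ratio R = 1/(1−f) ≈ 2.00000.
Loading dose to hit Cmax,ss on first dose: D_load = D_maint·R ≈ 900 × 2.00000 ≈ 1800.00 mg.

1800 mg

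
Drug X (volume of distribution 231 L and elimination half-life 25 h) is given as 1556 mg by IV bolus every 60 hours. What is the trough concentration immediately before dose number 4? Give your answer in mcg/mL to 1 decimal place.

1.6 mcg/mL

f = (1/2)^(τ/t½) = (1/2)^(60/25) ≈ 0.1895.
C₀ = D/Vd = 1556/231 ≈ 6.736 mcg/mL.
Before the 4th dose, 3 doses have been given. Superposition: Cmin = C₀·(f + f² + … + f^3).
≈ 6.736 × (0.1895 + 0.0359 + 0.0068) ≈ 6.736 × 0.2322 ≈ 1.564 mcg/mL.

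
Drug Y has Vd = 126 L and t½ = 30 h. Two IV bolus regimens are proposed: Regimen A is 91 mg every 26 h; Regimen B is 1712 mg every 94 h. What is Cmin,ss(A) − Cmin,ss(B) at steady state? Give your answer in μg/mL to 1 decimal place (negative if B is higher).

-0.9 μg/mL

Regimen A: f = (1/2)^(26/30) ≈ 0.5484; Cmin,ss = (91/126)·f/(1−f) ≈ 0.877 μg/mL.
Regimen B: f = (1/2)^(94/30) ≈ 0.1140; Cmin,ss = (1712/126)·f/(1−f) ≈ 1.748 μg/mL.
Difference ≈ 0.877 − 1.748 ≈ -0.871 μg/mL.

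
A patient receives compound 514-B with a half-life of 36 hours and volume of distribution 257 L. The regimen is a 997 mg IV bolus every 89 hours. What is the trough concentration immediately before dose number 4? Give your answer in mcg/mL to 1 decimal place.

f = (1/2)^(τ/t½) = (1/2)^(89/36) ≈ 0.1802.
C₀ = D/Vd = 997/257 ≈ 3.879 mcg/mL.
Before the 4th dose, 3 doses have been given. Superposition: Cmin = C₀·(f + f² + … + f^3).
≈ 3.879 × (0.1802 + 0.0325 + 0.0059) ≈ 3.879 × 0.2186 ≈ 0.848 mcg/mL.

0.8 mcg/mL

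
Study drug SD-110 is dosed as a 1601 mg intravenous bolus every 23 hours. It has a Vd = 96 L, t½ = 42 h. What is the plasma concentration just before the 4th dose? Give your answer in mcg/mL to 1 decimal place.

24.6 mcg/mL

f = (1/2)^(τ/t½) = (1/2)^(23/42) ≈ 0.6841.
C₀ = D/Vd = 1601/96 ≈ 16.677 mcg/mL.
Before the 4th dose, 3 doses have been given. Superposition: Cmin = C₀·(f + f² + … + f^3).
≈ 16.677 × (0.6841 + 0.4680 + 0.3202) ≈ 16.677 × 1.4723 ≈ 24.554 mcg/mL.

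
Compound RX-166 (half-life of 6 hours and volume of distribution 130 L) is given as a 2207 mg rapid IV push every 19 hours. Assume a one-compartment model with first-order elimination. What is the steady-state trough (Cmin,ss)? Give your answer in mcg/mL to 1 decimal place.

2.1 mcg/mL

τ/t½ = 19/6 ≈ 3.1667, so fraction remaining f = (1/2)^(19/6) ≈ 0.1114.
Single-dose peak C₀ = D/Vd = 2207/130 ≈ 16.977 mcg/mL.
Steady-state trough Cmin,ss = C₀·f/(1−f) ≈ 16.977 × 0.1114/0.8886 ≈ 2.128 mcg/mL.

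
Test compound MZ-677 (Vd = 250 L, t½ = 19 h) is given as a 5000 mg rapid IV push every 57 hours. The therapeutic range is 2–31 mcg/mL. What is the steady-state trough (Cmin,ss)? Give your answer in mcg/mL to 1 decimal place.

τ = 57 h = 3 half-lives, so f = (1/2)^3 = 0.125.
Accumulation ratio R = 1/(1 − f) = 1/0.875 = 8/7.
Single-dose peak C₀ = D/Vd = 5000/250 = 20 mcg/mL.
Steady-state peak Cmax,ss = C₀·R = 20 × 8/7 ≈ 22.857 mcg/mL.
Steady-state trough Cmin,ss = Cmax,ss·f ≈ 22.857 × 0.125 ≈ 2.857 mcg/mL.
Trough 2.9 mcg/mL vs MEC 2 mcg/mL: adequate.

2.9 mcg/mL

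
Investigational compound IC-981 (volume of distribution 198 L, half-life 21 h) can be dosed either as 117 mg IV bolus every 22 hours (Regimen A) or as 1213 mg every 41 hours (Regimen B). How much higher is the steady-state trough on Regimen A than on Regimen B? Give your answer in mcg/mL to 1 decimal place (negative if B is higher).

Regimen A: f = (1/2)^(22/21) ≈ 0.4838; Cmin,ss = (117/198)·f/(1−f) ≈ 0.554 mcg/mL.
Regimen B: f = (1/2)^(41/21) ≈ 0.2584; Cmin,ss = (1213/198)·f/(1−f) ≈ 2.135 mcg/mL.
Difference ≈ 0.554 − 2.135 ≈ -1.581 mcg/mL.

-1.6 mcg/mL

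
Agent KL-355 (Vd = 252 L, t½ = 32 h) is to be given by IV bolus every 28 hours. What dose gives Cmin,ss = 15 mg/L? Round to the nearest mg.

3153 mg

τ/t½ = 28/32 ≈ 0.875, so f = (1/2)^(28/32) ≈ 0.545254.
Cmin,ss = (D/Vd)·f/(1−f), so D = Cmin,ss·Vd·(1−f)/f.
D = 15 × 252 × (1−f)/f ≈ 15 × 252 × 0.83401 ≈ 3152.56 mg.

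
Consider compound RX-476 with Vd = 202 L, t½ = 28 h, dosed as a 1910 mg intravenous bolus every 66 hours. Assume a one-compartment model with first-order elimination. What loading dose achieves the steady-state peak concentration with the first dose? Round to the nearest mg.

f = (1/2)^(66/28) ≈ 0.195177; accumulation ratio R = 1/(1−f) ≈ 1.24251.
Loading dose to hit Cmax,ss on first dose: D_load = D_maint·R ≈ 1910 × 1.24251 ≈ 2373.19 mg.

2373 mg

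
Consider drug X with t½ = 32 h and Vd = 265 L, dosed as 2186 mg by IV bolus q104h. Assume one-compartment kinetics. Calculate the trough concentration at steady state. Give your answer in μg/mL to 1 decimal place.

1.0 μg/mL

k = ln2/t½ = ln2/32 ≈ 0.021661 h⁻¹; fraction remaining f = e^(−kτ) = e^(−0.021661×104) ≈ 0.1051.
Each bolus raises the concentration by D/Vd = 2186/265 ≈ 8.249 μg/mL.
Steady-state trough Cmin,ss = C₀·f/(1−f) ≈ 8.249 × 0.1051/0.8949 ≈ 0.969 μg/mL.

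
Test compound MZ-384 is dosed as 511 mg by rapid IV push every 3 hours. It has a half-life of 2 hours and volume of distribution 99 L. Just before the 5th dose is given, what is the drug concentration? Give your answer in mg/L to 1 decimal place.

2.8 mg/L

f = (1/2)^(τ/t½) = (1/2)^(3/2) ≈ 0.3536.
C₀ = D/Vd = 511/99 ≈ 5.162 mg/L.
Before the 5th dose, 4 doses have been given. Superposition: Cmin = C₀·(f + f² + … + f^4).
≈ 5.162 × (0.3536 + 0.1250 + 0.0442 + 0.0156) ≈ 5.162 × 0.5384 ≈ 2.779 mg/L.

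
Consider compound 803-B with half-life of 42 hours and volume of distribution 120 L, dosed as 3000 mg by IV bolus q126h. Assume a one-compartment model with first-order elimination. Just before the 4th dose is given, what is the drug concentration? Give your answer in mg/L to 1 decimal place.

f = (1/2)^(τ/t½) = (1/2)^(126/42) ≈ 0.1250.
C₀ = D/Vd = 3000/120 ≈ 25.000 mg/L.
Before the 4th dose, 3 doses have been given. Superposition: Cmin = C₀·(f + f² + … + f^3).
≈ 25.000 × (0.1250 + 0.0156 + 0.0020) ≈ 25.000 × 0.1426 ≈ 3.565 mg/L.

3.6 mg/L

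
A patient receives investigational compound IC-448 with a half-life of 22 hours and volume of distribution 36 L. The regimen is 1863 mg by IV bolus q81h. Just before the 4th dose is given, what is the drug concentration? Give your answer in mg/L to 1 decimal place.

f = (1/2)^(τ/t½) = (1/2)^(81/22) ≈ 0.0779.
C₀ = D/Vd = 1863/36 ≈ 51.750 mg/L.
Before the 4th dose, 3 doses have been given. Superposition: Cmin = C₀·(f + f² + … + f^3).
≈ 51.750 × (0.0779 + 0.0061 + 0.0005) ≈ 51.750 × 0.0845 ≈ 4.373 mg/L.

4.4 mg/L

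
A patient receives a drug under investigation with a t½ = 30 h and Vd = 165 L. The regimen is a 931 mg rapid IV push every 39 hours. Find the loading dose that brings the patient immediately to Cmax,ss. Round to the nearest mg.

1568 mg

f = (1/2)^(39/30) ≈ 0.406126; accumulation ratio R = 1/(1−f) ≈ 1.68386.
Loading dose to hit Cmax,ss on first dose: D_load = D_maint·R ≈ 931 × 1.68386 ≈ 1567.67 mg.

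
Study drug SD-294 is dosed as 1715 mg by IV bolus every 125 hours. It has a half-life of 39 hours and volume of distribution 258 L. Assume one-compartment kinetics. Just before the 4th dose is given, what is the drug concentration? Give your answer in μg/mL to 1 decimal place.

f = (1/2)^(τ/t½) = (1/2)^(125/39) ≈ 0.1084.
C₀ = D/Vd = 1715/258 ≈ 6.647 μg/mL.
Before the 4th dose, 3 doses have been given. Superposition: Cmin = C₀·(f + f² + … + f^3).
≈ 6.647 × (0.1084 + 0.0118 + 0.0013) ≈ 6.647 × 0.1215 ≈ 0.808 μg/mL.

0.8 μg/mL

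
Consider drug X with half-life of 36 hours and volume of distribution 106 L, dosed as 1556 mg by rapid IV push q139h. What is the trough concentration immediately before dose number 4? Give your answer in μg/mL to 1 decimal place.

f = (1/2)^(τ/t½) = (1/2)^(139/36) ≈ 0.0688.
C₀ = D/Vd = 1556/106 ≈ 14.679 μg/mL.
Before the 4th dose, 3 doses have been given. Superposition: Cmin = C₀·(f + f² + … + f^3).
≈ 14.679 × (0.0688 + 0.0047 + 0.0003) ≈ 14.679 × 0.0738 ≈ 1.083 μg/mL.

1.1 μg/mL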